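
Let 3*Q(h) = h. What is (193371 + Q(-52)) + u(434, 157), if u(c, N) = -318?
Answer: 579107/3 ≈ 1.9304e+5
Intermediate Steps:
Q(h) = h/3
(193371 + Q(-52)) + u(434, 157) = (193371 + (⅓)*(-52)) - 318 = (193371 - 52/3) - 318 = 580061/3 - 318 = 579107/3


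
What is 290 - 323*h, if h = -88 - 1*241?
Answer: 106557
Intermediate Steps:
h = -329 (h = -88 - 241 = -329)
290 - 323*h = 290 - 323*(-329) = 290 + 106267 = 106557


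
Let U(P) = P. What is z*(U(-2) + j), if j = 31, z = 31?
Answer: 899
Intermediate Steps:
z*(U(-2) + j) = 31*(-2 + 31) = 31*29 = 899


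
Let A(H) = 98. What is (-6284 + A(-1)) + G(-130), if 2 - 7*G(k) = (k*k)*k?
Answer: 2153700/7 ≈ 3.0767e+5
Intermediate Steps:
G(k) = 2/7 - k³/7 (G(k) = 2/7 - k*k*k/7 = 2/7 - k²*k/7 = 2/7 - k³/7)
(-6284 + A(-1)) + G(-130) = (-6284 + 98) + (2/7 - ⅐*(-130)³) = -6186 + (2/7 - ⅐*(-2197000)) = -6186 + (2/7 + 2197000/7) = -6186 + 2197002/7 = 2153700/7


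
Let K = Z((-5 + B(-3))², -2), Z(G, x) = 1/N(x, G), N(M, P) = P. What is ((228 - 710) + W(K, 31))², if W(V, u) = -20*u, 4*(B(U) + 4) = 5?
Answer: 1214404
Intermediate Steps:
B(U) = -11/4 (B(U) = -4 + (¼)*5 = -4 + 5/4 = -11/4)
Z(G, x) = 1/G
K = 16/961 (K = 1/((-5 - 11/4)²) = 1/((-31/4)²) = 1/(961/16) = 16/961 ≈ 0.016649)
((228 - 710) + W(K, 31))² = ((228 - 710) - 20*31)² = (-482 - 620)² = (-1102)² = 1214404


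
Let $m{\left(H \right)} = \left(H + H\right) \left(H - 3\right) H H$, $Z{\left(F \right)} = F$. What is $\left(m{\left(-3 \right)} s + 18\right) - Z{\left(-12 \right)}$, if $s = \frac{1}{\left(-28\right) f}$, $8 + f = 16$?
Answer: $\frac{1599}{56} \approx 28.554$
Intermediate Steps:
$f = 8$ ($f = -8 + 16 = 8$)
$m{\left(H \right)} = 2 H^{3} \left(-3 + H\right)$ ($m{\left(H \right)} = 2 H \left(-3 + H\right) H H = 2 H^{2} \left(-3 + H\right) H = 2 H^{3} \left(-3 + H\right)$)
$s = - \frac{1}{224}$ ($s = \frac{1}{\left(-28\right) 8} = \left(- \frac{1}{28}\right) \frac{1}{8} = - \frac{1}{224} \approx -0.0044643$)
$\left(m{\left(-3 \right)} s + 18\right) - Z{\left(-12 \right)} = \left(2 \left(-3\right)^{3} \left(-3 - 3\right) \left(- \frac{1}{224}\right) + 18\right) - -12 = \left(2 \left(-27\right) \left(-6\right) \left(- \frac{1}{224}\right) + 18\right) + 12 = \left(324 \left(- \frac{1}{224}\right) + 18\right) + 12 = \left(- \frac{81}{56} + 18\right) + 12 = \frac{927}{56} + 12 = \frac{1599}{56}$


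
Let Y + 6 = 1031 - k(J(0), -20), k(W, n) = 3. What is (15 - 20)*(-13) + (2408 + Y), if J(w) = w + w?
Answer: 3495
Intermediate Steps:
J(w) = 2*w
Y = 1022 (Y = -6 + (1031 - 1*3) = -6 + (1031 - 3) = -6 + 1028 = 1022)
(15 - 20)*(-13) + (2408 + Y) = (15 - 20)*(-13) + (2408 + 1022) = -5*(-13) + 3430 = 65 + 3430 = 3495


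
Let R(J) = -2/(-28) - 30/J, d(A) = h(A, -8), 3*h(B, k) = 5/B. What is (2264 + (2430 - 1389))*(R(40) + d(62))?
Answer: -5608585/2604 ≈ -2153.8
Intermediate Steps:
h(B, k) = 5/(3*B) (h(B, k) = (5/B)/3 = 5/(3*B))
d(A) = 5/(3*A)
R(J) = 1/14 - 30/J (R(J) = -2*(-1/28) - 30/J = 1/14 - 30/J)
(2264 + (2430 - 1389))*(R(40) + d(62)) = (2264 + (2430 - 1389))*((1/14)*(-420 + 40)/40 + (5/3)/62) = (2264 + 1041)*((1/14)*(1/40)*(-380) + (5/3)*(1/62)) = 3305*(-19/28 + 5/186) = 3305*(-1697/2604) = -5608585/2604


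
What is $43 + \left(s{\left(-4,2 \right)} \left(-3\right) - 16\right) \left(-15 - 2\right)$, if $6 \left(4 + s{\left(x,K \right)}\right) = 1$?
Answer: $\frac{239}{2} \approx 119.5$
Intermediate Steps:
$s{\left(x,K \right)} = - \frac{23}{6}$ ($s{\left(x,K \right)} = -4 + \frac{1}{6} \cdot 1 = -4 + \frac{1}{6} = - \frac{23}{6}$)
$43 + \left(s{\left(-4,2 \right)} \left(-3\right) - 16\right) \left(-15 - 2\right) = 43 + \left(\left(- \frac{23}{6}\right) \left(-3\right) - 16\right) \left(-15 - 2\right) = 43 + \left(\frac{23}{2} - 16\right) \left(-15 - 2\right) = 43 - - \frac{153}{2} = 43 + \frac{153}{2} = \frac{239}{2}$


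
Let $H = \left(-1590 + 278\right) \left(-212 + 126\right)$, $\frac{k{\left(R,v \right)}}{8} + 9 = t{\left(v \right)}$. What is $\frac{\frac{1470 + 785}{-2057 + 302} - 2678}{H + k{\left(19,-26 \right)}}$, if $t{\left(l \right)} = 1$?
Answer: $- \frac{940429}{39581568} \approx -0.023759$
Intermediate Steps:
$k{\left(R,v \right)} = -64$ ($k{\left(R,v \right)} = -72 + 8 \cdot 1 = -72 + 8 = -64$)
$H = 112832$ ($H = \left(-1312\right) \left(-86\right) = 112832$)
$\frac{\frac{1470 + 785}{-2057 + 302} - 2678}{H + k{\left(19,-26 \right)}} = \frac{\frac{1470 + 785}{-2057 + 302} - 2678}{112832 - 64} = \frac{\frac{2255}{-1755} - 2678}{112768} = \left(2255 \left(- \frac{1}{1755}\right) - 2678\right) \frac{1}{112768} = \left(- \frac{451}{351} - 2678\right) \frac{1}{112768} = \left(- \frac{940429}{351}\right) \frac{1}{112768} = - \frac{940429}{39581568}$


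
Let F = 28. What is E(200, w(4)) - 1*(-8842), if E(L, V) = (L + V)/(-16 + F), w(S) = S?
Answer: 8859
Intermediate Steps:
E(L, V) = L/12 + V/12 (E(L, V) = (L + V)/(-16 + 28) = (L + V)/12 = (L + V)*(1/12) = L/12 + V/12)
E(200, w(4)) - 1*(-8842) = ((1/12)*200 + (1/12)*4) - 1*(-8842) = (50/3 + 1/3) + 8842 = 17 + 8842 = 8859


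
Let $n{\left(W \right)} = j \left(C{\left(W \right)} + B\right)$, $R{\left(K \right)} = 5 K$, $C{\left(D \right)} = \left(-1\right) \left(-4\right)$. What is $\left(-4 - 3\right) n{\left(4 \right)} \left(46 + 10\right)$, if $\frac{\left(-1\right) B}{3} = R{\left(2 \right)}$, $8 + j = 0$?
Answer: $-81536$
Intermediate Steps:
$C{\left(D \right)} = 4$
$j = -8$ ($j = -8 + 0 = -8$)
$B = -30$ ($B = - 3 \cdot 5 \cdot 2 = \left(-3\right) 10 = -30$)
$n{\left(W \right)} = 208$ ($n{\left(W \right)} = - 8 \left(4 - 30\right) = \left(-8\right) \left(-26\right) = 208$)
$\left(-4 - 3\right) n{\left(4 \right)} \left(46 + 10\right) = \left(-4 - 3\right) 208 \left(46 + 10\right) = \left(-7\right) 208 \cdot 56 = \left(-1456\right) 56 = -81536$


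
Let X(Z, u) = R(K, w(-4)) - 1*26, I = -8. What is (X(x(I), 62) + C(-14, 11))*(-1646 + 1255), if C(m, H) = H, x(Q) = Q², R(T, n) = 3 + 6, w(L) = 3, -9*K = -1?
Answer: 2346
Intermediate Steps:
K = ⅑ (K = -⅑*(-1) = ⅑ ≈ 0.11111)
R(T, n) = 9
X(Z, u) = -17 (X(Z, u) = 9 - 1*26 = 9 - 26 = -17)
(X(x(I), 62) + C(-14, 11))*(-1646 + 1255) = (-17 + 11)*(-1646 + 1255) = -6*(-391) = 2346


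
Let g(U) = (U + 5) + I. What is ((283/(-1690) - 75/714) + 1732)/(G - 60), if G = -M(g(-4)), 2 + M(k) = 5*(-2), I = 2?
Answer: -174133859/4826640 ≈ -36.078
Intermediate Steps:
g(U) = 7 + U (g(U) = (U + 5) + 2 = (5 + U) + 2 = 7 + U)
M(k) = -12 (M(k) = -2 + 5*(-2) = -2 - 10 = -12)
G = 12 (G = -1*(-12) = 12)
((283/(-1690) - 75/714) + 1732)/(G - 60) = ((283/(-1690) - 75/714) + 1732)/(12 - 60) = ((283*(-1/1690) - 75*1/714) + 1732)/(-48) = ((-283/1690 - 25/238) + 1732)*(-1/48) = (-27401/100555 + 1732)*(-1/48) = (174133859/100555)*(-1/48) = -174133859/4826640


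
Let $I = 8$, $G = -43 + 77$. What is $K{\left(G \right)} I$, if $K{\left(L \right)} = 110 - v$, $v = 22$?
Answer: $704$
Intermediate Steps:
$G = 34$
$K{\left(L \right)} = 88$ ($K{\left(L \right)} = 110 - 22 = 88$)
$K{\left(G \right)} I = 88 \cdot 8 = 704$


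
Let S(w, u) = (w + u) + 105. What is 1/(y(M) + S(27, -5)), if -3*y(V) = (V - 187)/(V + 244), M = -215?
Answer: 29/3817 ≈ 0.0075976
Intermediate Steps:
y(V) = -(-187 + V)/(3*(244 + V)) (y(V) = -(V - 187)/(3*(V + 244)) = -(-187 + V)/(3*(244 + V)))
S(w, u) = 105 + u + w (S(w, u) = (u + w) + 105 = 105 + u + w)
1/(y(M) + S(27, -5)) = 1/((187 - 1*(-215))/(3*(244 - 215)) + (105 - 5 + 27)) = 1/((1/3)*(187 + 215)/29 + 127) = 1/((1/3)*(1/29)*402 + 127) = 1/(134/29 + 127) = 1/(3817/29) = 29/3817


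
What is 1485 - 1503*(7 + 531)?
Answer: -807129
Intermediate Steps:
1485 - 1503*(7 + 531) = 1485 - 1503*538 = 1485 - 808614 = -807129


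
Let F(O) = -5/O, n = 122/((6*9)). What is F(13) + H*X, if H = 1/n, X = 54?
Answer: 18649/793 ≈ 23.517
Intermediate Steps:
n = 61/27 (n = 122/54 = 122*(1/54) = 61/27 ≈ 2.2593)
H = 27/61 (H = 1/(61/27) = 27/61 ≈ 0.44262)
F(13) + H*X = -5/13 + (27/61)*54 = -5*1/13 + 1458/61 = -5/13 + 1458/61 = 18649/793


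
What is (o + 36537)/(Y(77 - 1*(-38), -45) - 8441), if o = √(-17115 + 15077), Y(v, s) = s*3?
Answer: -36537/8576 - I*√2038/8576 ≈ -4.2604 - 0.005264*I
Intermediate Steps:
Y(v, s) = 3*s
o = I*√2038 (o = √(-2038) = I*√2038 ≈ 45.144*I)
(o + 36537)/(Y(77 - 1*(-38), -45) - 8441) = (I*√2038 + 36537)/(3*(-45) - 8441) = (36537 + I*√2038)/(-135 - 8441) = (36537 + I*√2038)/(-8576) = (36537 + I*√2038)*(-1/8576) = -36537/8576 - I*√2038/8576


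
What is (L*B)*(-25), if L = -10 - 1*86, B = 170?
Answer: 408000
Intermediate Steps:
L = -96 (L = -10 - 86 = -96)
(L*B)*(-25) = -96*170*(-25) = -16320*(-25) = 408000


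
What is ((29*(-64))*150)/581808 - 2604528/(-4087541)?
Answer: 7861746088/49545084461 ≈ 0.15868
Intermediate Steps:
((29*(-64))*150)/581808 - 2604528/(-4087541) = -1856*150*(1/581808) - 2604528*(-1/4087541) = -278400*1/581808 + 2604528/4087541 = -5800/12121 + 2604528/4087541 = 7861746088/49545084461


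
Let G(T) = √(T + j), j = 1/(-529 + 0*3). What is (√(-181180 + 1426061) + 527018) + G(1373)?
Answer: 527018 + √1244881 + 2*√181579/23 ≈ 5.2817e+5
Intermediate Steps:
j = -1/529 (j = 1/(-529 + 0) = 1/(-529) = -1/529 ≈ -0.0018904)
G(T) = √(-1/529 + T) (G(T) = √(T - 1/529) = √(-1/529 + T))
(√(-181180 + 1426061) + 527018) + G(1373) = (√(-181180 + 1426061) + 527018) + √(-1 + 529*1373)/23 = (√1244881 + 527018) + √(-1 + 726317)/23 = (527018 + √1244881) + √726316/23 = (527018 + √1244881) + (2*√181579)/23 = (527018 + √1244881) + 2*√181579/23 = 527018 + √1244881 + 2*√181579/23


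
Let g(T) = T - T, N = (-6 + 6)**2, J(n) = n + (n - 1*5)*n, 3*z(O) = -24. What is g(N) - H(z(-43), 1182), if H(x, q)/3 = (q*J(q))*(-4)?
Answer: 19749744864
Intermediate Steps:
z(O) = -8 (z(O) = (1/3)*(-24) = -8)
J(n) = n + n*(-5 + n) (J(n) = n + (n - 5)*n = n + (-5 + n)*n = n + n*(-5 + n))
N = 0 (N = 0**2 = 0)
g(T) = 0
H(x, q) = -12*q**2*(-4 + q) (H(x, q) = 3*((q*(q*(-4 + q)))*(-4)) = 3*((q**2*(-4 + q))*(-4)) = 3*(-4*q**2*(-4 + q)) = -12*q**2*(-4 + q))
g(N) - H(z(-43), 1182) = 0 - 12*1182**2*(4 - 1*1182) = 0 - 12*1397124*(4 - 1182) = 0 - 12*1397124*(-1178) = 0 - 1*(-19749744864) = 0 + 19749744864 = 19749744864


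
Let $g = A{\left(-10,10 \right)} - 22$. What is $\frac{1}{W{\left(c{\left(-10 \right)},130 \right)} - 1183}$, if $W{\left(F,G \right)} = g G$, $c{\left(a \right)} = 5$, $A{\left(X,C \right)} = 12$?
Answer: $- \frac{1}{2483} \approx -0.00040274$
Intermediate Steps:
$g = -10$ ($g = 12 - 22 = -10$)
$W{\left(F,G \right)} = - 10 G$
$\frac{1}{W{\left(c{\left(-10 \right)},130 \right)} - 1183} = \frac{1}{\left(-10\right) 130 - 1183} = \frac{1}{-1300 - 1183} = \frac{1}{-2483} = - \frac{1}{2483}$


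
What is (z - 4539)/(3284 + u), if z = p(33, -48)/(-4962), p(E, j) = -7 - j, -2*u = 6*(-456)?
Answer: -22522559/23083224 ≈ -0.97571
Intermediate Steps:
u = 1368 (u = -3*(-456) = -½*(-2736) = 1368)
z = -41/4962 (z = (-7 - 1*(-48))/(-4962) = (-7 + 48)*(-1/4962) = 41*(-1/4962) = -41/4962 ≈ -0.0082628)
(z - 4539)/(3284 + u) = (-41/4962 - 4539)/(3284 + 1368) = -22522559/4962/4652 = -22522559/4962*1/4652 = -22522559/23083224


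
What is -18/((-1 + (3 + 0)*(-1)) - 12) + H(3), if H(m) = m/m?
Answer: 17/8 ≈ 2.1250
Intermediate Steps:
H(m) = 1
-18/((-1 + (3 + 0)*(-1)) - 12) + H(3) = -18/((-1 + (3 + 0)*(-1)) - 12) + 1 = -18/((-1 + 3*(-1)) - 12) + 1 = -18/((-1 - 3) - 12) + 1 = -18/(-4 - 12) + 1 = -18/(-16) + 1 = -18*(-1/16) + 1 = 9/8 + 1 = 17/8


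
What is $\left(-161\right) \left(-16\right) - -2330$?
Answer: $4906$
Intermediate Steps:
$\left(-161\right) \left(-16\right) - -2330 = 2576 + 2330 = 4906$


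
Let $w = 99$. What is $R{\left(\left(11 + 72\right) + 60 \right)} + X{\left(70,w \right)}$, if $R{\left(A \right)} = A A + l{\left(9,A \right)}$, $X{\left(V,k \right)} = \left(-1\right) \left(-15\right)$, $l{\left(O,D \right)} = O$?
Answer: $20473$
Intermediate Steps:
$X{\left(V,k \right)} = 15$
$R{\left(A \right)} = 9 + A^{2}$ ($R{\left(A \right)} = A A + 9 = A^{2} + 9 = 9 + A^{2}$)
$R{\left(\left(11 + 72\right) + 60 \right)} + X{\left(70,w \right)} = \left(9 + \left(\left(11 + 72\right) + 60\right)^{2}\right) + 15 = \left(9 + \left(83 + 60\right)^{2}\right) + 15 = \left(9 + 143^{2}\right) + 15 = \left(9 + 20449\right) + 15 = 20458 + 15 = 20473$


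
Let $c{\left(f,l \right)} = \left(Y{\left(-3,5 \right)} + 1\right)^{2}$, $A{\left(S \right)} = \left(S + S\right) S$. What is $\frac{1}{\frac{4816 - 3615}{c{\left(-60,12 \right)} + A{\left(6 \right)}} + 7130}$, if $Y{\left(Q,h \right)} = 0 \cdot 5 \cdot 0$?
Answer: $\frac{73}{521691} \approx 0.00013993$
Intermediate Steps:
$A{\left(S \right)} = 2 S^{2}$ ($A{\left(S \right)} = 2 S S = 2 S^{2}$)
$Y{\left(Q,h \right)} = 0$ ($Y{\left(Q,h \right)} = 0 \cdot 0 = 0$)
$c{\left(f,l \right)} = 1$ ($c{\left(f,l \right)} = \left(0 + 1\right)^{2} = 1^{2} = 1$)
$\frac{1}{\frac{4816 - 3615}{c{\left(-60,12 \right)} + A{\left(6 \right)}} + 7130} = \frac{1}{\frac{4816 - 3615}{1 + 2 \cdot 6^{2}} + 7130} = \frac{1}{\frac{1201}{1 + 2 \cdot 36} + 7130} = \frac{1}{\frac{1201}{1 + 72} + 7130} = \frac{1}{\frac{1201}{73} + 7130} = \frac{1}{\frac{521691}{73}} = \frac{73}{521691}$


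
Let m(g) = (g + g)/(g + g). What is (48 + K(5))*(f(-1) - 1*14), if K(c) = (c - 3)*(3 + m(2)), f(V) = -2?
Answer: -896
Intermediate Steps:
m(g) = 1 (m(g) = (2*g)/((2*g)) = (2*g)*(1/(2*g)) = 1)
K(c) = -12 + 4*c (K(c) = (c - 3)*(3 + 1) = (-3 + c)*4 = -12 + 4*c)
(48 + K(5))*(f(-1) - 1*14) = (48 + (-12 + 4*5))*(-2 - 1*14) = (48 + (-12 + 20))*(-2 - 14) = (48 + 8)*(-16) = 56*(-16) = -896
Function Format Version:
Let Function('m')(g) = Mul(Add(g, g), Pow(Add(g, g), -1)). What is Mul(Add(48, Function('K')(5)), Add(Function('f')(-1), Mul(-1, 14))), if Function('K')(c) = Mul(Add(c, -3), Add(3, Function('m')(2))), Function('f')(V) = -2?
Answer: -896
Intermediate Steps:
Function('m')(g) = 1 (Function('m')(g) = Mul(Mul(2, g), Pow(Mul(2, g), -1)) = Mul(Mul(2, g), Mul(Rational(1, 2), Pow(g, -1))) = 1)
Function('K')(c) = Add(-12, Mul(4, c)) (Function('K')(c) = Mul(Add(c, -3), Add(3, 1)) = Mul(Add(-3, c), 4) = Add(-12, Mul(4, c)))
Mul(Add(48, Function('K')(5)), Add(Function('f')(-1), Mul(-1, 14))) = Mul(Add(48, Add(-12, Mul(4, 5))), Add(-2, Mul(-1, 14))) = Mul(Add(48, Add(-12, 20)), Add(-2, -14)) = Mul(Add(48, 8), -16) = Mul(56, -16) = -896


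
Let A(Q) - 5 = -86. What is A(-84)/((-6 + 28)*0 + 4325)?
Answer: -81/4325 ≈ -0.018728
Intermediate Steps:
A(Q) = -81 (A(Q) = 5 - 86 = -81)
A(-84)/((-6 + 28)*0 + 4325) = -81/((-6 + 28)*0 + 4325) = -81/(22*0 + 4325) = -81/(0 + 4325) = -81/4325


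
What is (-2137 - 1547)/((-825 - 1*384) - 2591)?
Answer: 921/950 ≈ 0.96947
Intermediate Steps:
(-2137 - 1547)/((-825 - 1*384) - 2591) = -3684/((-825 - 384) - 2591) = -3684/(-1209 - 2591) = -3684/(-3800) = -3684*(-1/3800) = 921/950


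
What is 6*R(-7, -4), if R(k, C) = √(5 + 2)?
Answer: 6*√7 ≈ 15.875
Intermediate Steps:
R(k, C) = √7
6*R(-7, -4) = 6*√7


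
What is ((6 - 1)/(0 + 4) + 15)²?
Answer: 4225/16 ≈ 264.06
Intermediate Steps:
((6 - 1)/(0 + 4) + 15)² = (5/4 + 15)² = (65/4)² = 4225/16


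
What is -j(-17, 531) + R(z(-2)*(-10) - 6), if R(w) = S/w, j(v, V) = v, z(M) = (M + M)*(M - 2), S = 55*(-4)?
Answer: 1521/83 ≈ 18.325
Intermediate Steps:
S = -220
z(M) = 2*M*(-2 + M) (z(M) = (2*M)*(-2 + M) = 2*M*(-2 + M))
R(w) = -220/w
-j(-17, 531) + R(z(-2)*(-10) - 6) = -1*(-17) - 220/((2*(-2)*(-2 - 2))*(-10) - 6) = 17 - 220/((2*(-2)*(-4))*(-10) - 6) = 17 - 220/(16*(-10) - 6) = 17 - 220/(-160 - 6) = 17 - 220/(-166) = 17 - 220*(-1/166) = 17 + 110/83 = 1521/83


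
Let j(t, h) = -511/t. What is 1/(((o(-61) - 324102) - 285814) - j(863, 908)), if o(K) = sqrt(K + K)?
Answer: -454246088411/277051688381719827 - 744769*I*sqrt(122)/277051688381719827 ≈ -1.6396e-6 - 2.9692e-11*I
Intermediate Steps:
o(K) = sqrt(2)*sqrt(K) (o(K) = sqrt(2*K) = sqrt(2)*sqrt(K))
1/(((o(-61) - 324102) - 285814) - j(863, 908)) = 1/(((sqrt(2)*sqrt(-61) - 324102) - 285814) - (-511)/863) = 1/(((sqrt(2)*(I*sqrt(61)) - 324102) - 285814) - (-511)/863) = 1/(((I*sqrt(122) - 324102) - 285814) - 1*(-511/863)) = 1/(((-324102 + I*sqrt(122)) - 285814) + 511/863) = 1/((-609916 + I*sqrt(122)) + 511/863) = 1/(-526356997/863 + I*sqrt(122))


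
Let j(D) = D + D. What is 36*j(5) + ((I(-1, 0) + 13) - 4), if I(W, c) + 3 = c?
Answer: 366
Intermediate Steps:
j(D) = 2*D
I(W, c) = -3 + c
36*j(5) + ((I(-1, 0) + 13) - 4) = 36*(2*5) + (((-3 + 0) + 13) - 4) = 36*10 + ((-3 + 13) - 4) = 360 + (10 - 4) = 360 + 6 = 366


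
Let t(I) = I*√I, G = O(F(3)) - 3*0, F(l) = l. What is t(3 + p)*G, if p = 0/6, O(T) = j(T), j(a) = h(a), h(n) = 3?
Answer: 9*√3 ≈ 15.588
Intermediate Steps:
j(a) = 3
O(T) = 3
p = 0 (p = 0*(⅙) = 0)
G = 3 (G = 3 - 3*0 = 3 + 0 = 3)
t(I) = I^(3/2)
t(3 + p)*G = (3 + 0)^(3/2)*3 = 3^(3/2)*3 = (3*√3)*3 = 9*√3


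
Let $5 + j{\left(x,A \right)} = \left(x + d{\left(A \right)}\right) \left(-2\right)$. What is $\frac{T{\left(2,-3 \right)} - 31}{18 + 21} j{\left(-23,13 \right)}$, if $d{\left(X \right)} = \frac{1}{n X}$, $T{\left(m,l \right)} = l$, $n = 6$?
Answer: $- \frac{54332}{1521} \approx -35.721$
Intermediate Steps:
$d{\left(X \right)} = \frac{1}{6 X}$
$j{\left(x,A \right)} = -5 - 2 x - \frac{1}{3 A}$ ($j{\left(x,A \right)} = -5 + \left(x + \frac{1}{6 A}\right) \left(-2\right) = -5 - \left(2 x + \frac{1}{3 A}\right) = -5 - 2 x - \frac{1}{3 A}$)
$\frac{T{\left(2,-3 \right)} - 31}{18 + 21} j{\left(-23,13 \right)} = \frac{-3 - 31}{18 + 21} \left(-5 - -46 - \frac{1}{3 \cdot 13}\right) = - \frac{34}{39} \left(-5 + 46 - \frac{1}{39}\right) = \left(-34\right) \frac{1}{39} \left(-5 + 46 - \frac{1}{39}\right) = \left(- \frac{34}{39}\right) \frac{1598}{39} = - \frac{54332}{1521}$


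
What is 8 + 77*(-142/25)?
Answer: -10734/25 ≈ -429.36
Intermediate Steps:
8 + 77*(-142/25) = 8 - 10934/25 = -10734/25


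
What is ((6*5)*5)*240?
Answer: 36000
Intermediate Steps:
((6*5)*5)*240 = (30*5)*240 = 150*240 = 36000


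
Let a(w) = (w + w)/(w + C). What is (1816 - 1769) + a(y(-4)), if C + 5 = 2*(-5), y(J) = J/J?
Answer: 328/7 ≈ 46.857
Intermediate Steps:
y(J) = 1
C = -15 (C = -5 + 2*(-5) = -5 - 10 = -15)
a(w) = 2*w/(-15 + w) (a(w) = (w + w)/(w - 15) = (2*w)/(-15 + w) = 2*w/(-15 + w))
(1816 - 1769) + a(y(-4)) = (1816 - 1769) + 2*1/(-15 + 1) = 47 + 2*1/(-14) = 47 + 2*1*(-1/14) = 47 - 1/7 = 328/7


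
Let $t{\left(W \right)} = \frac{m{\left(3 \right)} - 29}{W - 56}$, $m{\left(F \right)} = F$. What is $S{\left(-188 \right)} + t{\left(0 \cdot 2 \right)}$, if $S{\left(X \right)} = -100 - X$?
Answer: $\frac{2477}{28} \approx 88.464$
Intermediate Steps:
$t{\left(W \right)} = - \frac{26}{-56 + W}$ ($t{\left(W \right)} = \frac{3 - 29}{W - 56} = - \frac{26}{-56 + W}$)
$S{\left(-188 \right)} + t{\left(0 \cdot 2 \right)} = \left(-100 - -188\right) - \frac{26}{-56 + 0 \cdot 2} = \left(-100 + 188\right) - \frac{26}{-56 + 0} = 88 - \frac{26}{-56} = 88 - - \frac{13}{28} = 88 + \frac{13}{28} = \frac{2477}{28}$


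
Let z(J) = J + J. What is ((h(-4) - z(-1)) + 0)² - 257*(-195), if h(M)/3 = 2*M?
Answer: 50599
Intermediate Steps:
h(M) = 6*M (h(M) = 3*(2*M) = 6*M)
z(J) = 2*J
((h(-4) - z(-1)) + 0)² - 257*(-195) = ((6*(-4) - 2*(-1)) + 0)² - 257*(-195) = ((-24 - 1*(-2)) + 0)² + 50115 = ((-24 + 2) + 0)² + 50115 = (-22 + 0)² + 50115 = (-22)² + 50115 = 484 + 50115 = 50599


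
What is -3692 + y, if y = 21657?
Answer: 17965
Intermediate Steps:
-3692 + y = -3692 + 21657 = 17965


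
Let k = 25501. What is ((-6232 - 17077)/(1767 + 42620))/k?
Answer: -23309/1131912887 ≈ -2.0593e-5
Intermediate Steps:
((-6232 - 17077)/(1767 + 42620))/k = ((-6232 - 17077)/(1767 + 42620))/25501 = -23309/44387*(1/25501) = -23309*1/44387*(1/25501) = -23309/44387*1/25501 = -23309/1131912887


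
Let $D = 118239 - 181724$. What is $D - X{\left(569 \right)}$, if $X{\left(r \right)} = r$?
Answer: $-64054$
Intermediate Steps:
$D = -63485$
$D - X{\left(569 \right)} = -63485 - 569 = -64054$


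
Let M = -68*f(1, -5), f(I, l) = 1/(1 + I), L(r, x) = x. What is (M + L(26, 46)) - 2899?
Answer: -2887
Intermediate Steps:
M = -34 (M = -68/(1 + 1) = -68/2 = -68*½ = -34)
(M + L(26, 46)) - 2899 = (-34 + 46) - 2899 = 12 - 2899 = -2887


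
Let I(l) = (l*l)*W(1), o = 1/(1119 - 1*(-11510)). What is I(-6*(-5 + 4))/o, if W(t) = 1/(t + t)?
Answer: 227322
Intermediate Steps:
W(t) = 1/(2*t)
o = 1/12629 (o = 1/(1119 + 11510) = 1/12629 ≈ 7.9183e-5)
I(l) = l²/2 (I(l) = (l*l)*((½)/1) = l²*((½)*1) = l²*(½) = l²/2)
I(-6*(-5 + 4))/o = ((-6*(-5 + 4))²/2)/(1/12629) = ((-6*(-1))²/2)*12629 = ((½)*6²)*12629 = ((½)*36)*12629 = 18*12629 = 227322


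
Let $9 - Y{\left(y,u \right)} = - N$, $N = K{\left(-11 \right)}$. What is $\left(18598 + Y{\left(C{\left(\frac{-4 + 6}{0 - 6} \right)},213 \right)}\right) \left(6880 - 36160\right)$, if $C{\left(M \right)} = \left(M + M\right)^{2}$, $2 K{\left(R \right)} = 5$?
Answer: $-544886160$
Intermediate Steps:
$K{\left(R \right)} = \frac{5}{2}$ ($K{\left(R \right)} = \frac{1}{2} \cdot 5 = \frac{5}{2}$)
$N = \frac{5}{2} \approx 2.5$
$C{\left(M \right)} = 4 M^{2}$ ($C{\left(M \right)} = \left(2 M\right)^{2} = 4 M^{2}$)
$Y{\left(y,u \right)} = \frac{23}{2}$ ($Y{\left(y,u \right)} = 9 - \left(-1\right) \frac{5}{2} = 9 - - \frac{5}{2} = 9 + \frac{5}{2} = \frac{23}{2}$)
$\left(18598 + Y{\left(C{\left(\frac{-4 + 6}{0 - 6} \right)},213 \right)}\right) \left(6880 - 36160\right) = \left(18598 + \frac{23}{2}\right) \left(6880 - 36160\right) = \frac{37219}{2} \left(-29280\right) = -544886160$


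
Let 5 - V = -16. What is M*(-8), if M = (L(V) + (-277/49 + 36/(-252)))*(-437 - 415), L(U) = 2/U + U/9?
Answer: -1124640/49 ≈ -22952.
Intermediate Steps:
V = 21 (V = 5 - 1*(-16) = 5 + 16 = 21)
L(U) = 2/U + U/9 (L(U) = 2/U + U*(⅑) = 2/U + U/9)
M = 140580/49 (M = ((2/21 + (⅑)*21) + (-277/49 + 36/(-252)))*(-437 - 415) = ((2*(1/21) + 7/3) + (-277*1/49 + 36*(-1/252)))*(-852) = ((2/21 + 7/3) + (-277/49 - ⅐))*(-852) = (17/7 - 284/49)*(-852) = -165/49*(-852) = 140580/49 ≈ 2869.0)
M*(-8) = (140580/49)*(-8) = -1124640/49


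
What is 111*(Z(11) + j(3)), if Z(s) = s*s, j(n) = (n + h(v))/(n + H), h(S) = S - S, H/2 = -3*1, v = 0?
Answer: 13320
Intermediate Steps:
H = -6 (H = 2*(-3*1) = 2*(-3) = -6)
h(S) = 0
j(n) = n/(-6 + n) (j(n) = (n + 0)/(n - 6) = n/(-6 + n))
Z(s) = s**2
111*(Z(11) + j(3)) = 111*(11**2 + 3/(-6 + 3)) = 111*(121 + 3/(-3)) = 111*(121 + 3*(-1/3)) = 111*(121 - 1) = 111*120 = 13320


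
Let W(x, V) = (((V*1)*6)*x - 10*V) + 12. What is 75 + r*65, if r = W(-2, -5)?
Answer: 8005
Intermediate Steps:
W(x, V) = 12 - 10*V + 6*V*x (W(x, V) = ((V*6)*x - 10*V) + 12 = ((6*V)*x - 10*V) + 12 = (6*V*x - 10*V) + 12 = (-10*V + 6*V*x) + 12 = 12 - 10*V + 6*V*x)
r = 122 (r = 12 - 10*(-5) + 6*(-5)*(-2) = 12 + 50 + 60 = 122)
75 + r*65 = 75 + 122*65 = 75 + 7930 = 8005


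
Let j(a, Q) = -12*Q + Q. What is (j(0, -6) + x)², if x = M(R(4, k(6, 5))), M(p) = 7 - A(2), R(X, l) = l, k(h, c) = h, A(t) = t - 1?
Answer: 5184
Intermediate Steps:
A(t) = -1 + t
M(p) = 6 (M(p) = 7 - (-1 + 2) = 7 - 1*1 = 7 - 1 = 6)
x = 6
j(a, Q) = -11*Q
(j(0, -6) + x)² = (-11*(-6) + 6)² = (66 + 6)² = 72² = 5184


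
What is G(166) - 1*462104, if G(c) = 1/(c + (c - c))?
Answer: -76709263/166 ≈ -4.6210e+5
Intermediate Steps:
G(c) = 1/c (G(c) = 1/(c + 0) = 1/c)
G(166) - 1*462104 = 1/166 - 1*462104 = 1/166 - 462104 = -76709263/166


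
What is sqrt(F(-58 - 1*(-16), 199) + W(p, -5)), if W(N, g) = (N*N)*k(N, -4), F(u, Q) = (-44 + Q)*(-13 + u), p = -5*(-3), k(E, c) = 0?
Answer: 5*I*sqrt(341) ≈ 92.331*I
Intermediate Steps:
p = 15
W(N, g) = 0 (W(N, g) = (N*N)*0 = N**2*0 = 0)
sqrt(F(-58 - 1*(-16), 199) + W(p, -5)) = sqrt((572 - 44*(-58 - 1*(-16)) - 13*199 + 199*(-58 - 1*(-16))) + 0) = sqrt((572 - 44*(-58 + 16) - 2587 + 199*(-58 + 16)) + 0) = sqrt((572 - 44*(-42) - 2587 + 199*(-42)) + 0) = sqrt((572 + 1848 - 2587 - 8358) + 0) = sqrt(-8525 + 0) = sqrt(-8525) = 5*I*sqrt(341)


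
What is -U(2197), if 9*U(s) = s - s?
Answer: 0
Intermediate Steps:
U(s) = 0 (U(s) = (s - s)/9 = (⅑)*0 = 0)
-U(2197) = -1*0 = 0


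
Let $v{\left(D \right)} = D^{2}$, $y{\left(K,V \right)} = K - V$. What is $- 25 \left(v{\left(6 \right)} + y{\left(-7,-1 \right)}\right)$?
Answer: $-750$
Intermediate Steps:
$- 25 \left(v{\left(6 \right)} + y{\left(-7,-1 \right)}\right) = - 25 \left(6^{2} - 6\right) = - 25 \left(36 + \left(-7 + 1\right)\right) = - 25 \left(36 - 6\right) = \left(-25\right) 30 = -750$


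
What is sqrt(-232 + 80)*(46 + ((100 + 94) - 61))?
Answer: 358*I*sqrt(38) ≈ 2206.9*I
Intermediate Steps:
sqrt(-232 + 80)*(46 + ((100 + 94) - 61)) = sqrt(-152)*(46 + (194 - 61)) = (2*I*sqrt(38))*(46 + 133) = (2*I*sqrt(38))*179 = 358*I*sqrt(38)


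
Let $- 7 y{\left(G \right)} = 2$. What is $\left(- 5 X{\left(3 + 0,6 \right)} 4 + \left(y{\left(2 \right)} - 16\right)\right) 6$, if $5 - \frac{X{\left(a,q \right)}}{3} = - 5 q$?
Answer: $- \frac{88884}{7} \approx -12698.0$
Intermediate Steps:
$X{\left(a,q \right)} = 15 + 15 q$ ($X{\left(a,q \right)} = 15 - 3 \left(- 5 q\right) = 15 + 15 q$)
$y{\left(G \right)} = - \frac{2}{7}$ ($y{\left(G \right)} = \left(- \frac{1}{7}\right) 2 = - \frac{2}{7}$)
$\left(- 5 X{\left(3 + 0,6 \right)} 4 + \left(y{\left(2 \right)} - 16\right)\right) 6 = \left(- 5 \left(15 + 15 \cdot 6\right) 4 - \frac{114}{7}\right) 6 = \left(- 5 \left(15 + 90\right) 4 - \frac{114}{7}\right) 6 = \left(\left(-5\right) 105 \cdot 4 - \frac{114}{7}\right) 6 = \left(\left(-525\right) 4 - \frac{114}{7}\right) 6 = \left(-2100 - \frac{114}{7}\right) 6 = \left(- \frac{14814}{7}\right) 6 = - \frac{88884}{7}$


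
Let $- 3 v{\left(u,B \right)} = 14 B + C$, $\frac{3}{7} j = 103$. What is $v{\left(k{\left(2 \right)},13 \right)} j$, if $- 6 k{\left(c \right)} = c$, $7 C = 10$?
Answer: $- \frac{44084}{3} \approx -14695.0$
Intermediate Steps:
$C = \frac{10}{7}$ ($C = \frac{1}{7} \cdot 10 = \frac{10}{7} \approx 1.4286$)
$k{\left(c \right)} = - \frac{c}{6}$
$j = \frac{721}{3}$ ($j = \frac{7}{3} \cdot 103 = \frac{721}{3} \approx 240.33$)
$v{\left(u,B \right)} = - \frac{10}{21} - \frac{14 B}{3}$ ($v{\left(u,B \right)} = - \frac{14 B + \frac{10}{7}}{3} = - \frac{\frac{10}{7} + 14 B}{3} = - \frac{10}{21} - \frac{14 B}{3}$)
$v{\left(k{\left(2 \right)},13 \right)} j = \left(- \frac{10}{21} - \frac{182}{3}\right) \frac{721}{3} = \left(- \frac{428}{7}\right) \frac{721}{3} = - \frac{44084}{3}$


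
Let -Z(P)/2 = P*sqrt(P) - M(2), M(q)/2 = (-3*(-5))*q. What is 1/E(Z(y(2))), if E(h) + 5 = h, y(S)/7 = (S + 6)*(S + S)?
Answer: -115/44944471 - 1792*sqrt(14)/44944471 ≈ -0.00015174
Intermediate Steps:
M(q) = 30*q (M(q) = 2*((-3*(-5))*q) = 2*(15*q) = 30*q)
y(S) = 14*S*(6 + S) (y(S) = 7*((S + 6)*(S + S)) = 7*((6 + S)*(2*S)) = 7*(2*S*(6 + S)) = 14*S*(6 + S))
Z(P) = 120 - 2*P**(3/2) (Z(P) = -2*(P*sqrt(P) - 30*2) = -2*(P**(3/2) - 1*60) = -2*(P**(3/2) - 60) = -2*(-60 + P**(3/2)) = 120 - 2*P**(3/2))
E(h) = -5 + h
1/E(Z(y(2))) = 1/(-5 + (120 - 2*56*sqrt(7)*(6 + 2)**(3/2))) = 1/(-5 + (120 - 2*896*sqrt(14))) = 1/(-5 + (120 - 1792*sqrt(14))) = 1/(115 - 1792*sqrt(14))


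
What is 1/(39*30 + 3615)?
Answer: 1/4785 ≈ 0.00020899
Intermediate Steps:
1/(39*30 + 3615) = 1/(1170 + 3615) = 1/4785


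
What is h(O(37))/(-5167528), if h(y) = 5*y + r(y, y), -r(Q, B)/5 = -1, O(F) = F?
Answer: -95/2583764 ≈ -3.6768e-5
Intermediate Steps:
r(Q, B) = 5 (r(Q, B) = -5*(-1) = 5)
h(y) = 5 + 5*y (h(y) = 5*y + 5 = 5 + 5*y)
h(O(37))/(-5167528) = (5 + 5*37)/(-5167528) = (5 + 185)*(-1/5167528) = 190*(-1/5167528) = -95/2583764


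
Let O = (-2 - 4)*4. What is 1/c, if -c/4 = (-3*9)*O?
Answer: -1/2592 ≈ -0.00038580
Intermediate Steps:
O = -24 (O = -6*4 = -24)
c = -2592 (c = -4*(-3*9)*(-24) = -(-108)*(-24) = -4*648 = -2592)
1/c = 1/(-2592) = -1/2592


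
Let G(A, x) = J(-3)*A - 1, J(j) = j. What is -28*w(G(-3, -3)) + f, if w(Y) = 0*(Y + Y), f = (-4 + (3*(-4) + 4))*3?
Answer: -36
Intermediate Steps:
f = -36 (f = (-4 + (-12 + 4))*3 = (-4 - 8)*3 = -12*3 = -36)
G(A, x) = -1 - 3*A (G(A, x) = -3*A - 1 = -1 - 3*A)
w(Y) = 0 (w(Y) = 0*(2*Y) = 0)
-28*w(G(-3, -3)) + f = -28*0 - 36 = 0 - 36 = -36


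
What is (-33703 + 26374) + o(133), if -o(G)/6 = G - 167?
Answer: -7125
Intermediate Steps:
o(G) = 1002 - 6*G (o(G) = -6*(G - 167) = -6*(-167 + G) = 1002 - 6*G)
(-33703 + 26374) + o(133) = (-33703 + 26374) + (1002 - 6*133) = -7329 + (1002 - 798) = -7329 + 204 = -7125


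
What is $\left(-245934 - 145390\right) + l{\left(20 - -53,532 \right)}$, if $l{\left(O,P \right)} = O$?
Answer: $-391251$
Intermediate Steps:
$\left(-245934 - 145390\right) + l{\left(20 - -53,532 \right)} = \left(-245934 - 145390\right) + \left(20 - -53\right) = -391324 + \left(20 + 53\right) = -391324 + 73 = -391251$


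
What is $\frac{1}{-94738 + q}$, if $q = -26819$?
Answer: $- \frac{1}{121557} \approx -8.2266 \cdot 10^{-6}$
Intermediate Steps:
$\frac{1}{-94738 + q} = \frac{1}{-94738 - 26819} = \frac{1}{-121557} = - \frac{1}{121557}$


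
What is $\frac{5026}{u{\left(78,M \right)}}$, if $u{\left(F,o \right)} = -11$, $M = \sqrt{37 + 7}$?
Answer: $- \frac{5026}{11} \approx -456.91$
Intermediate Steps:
$M = 2 \sqrt{11}$ ($M = \sqrt{44} = 2 \sqrt{11} \approx 6.6332$)
$\frac{5026}{u{\left(78,M \right)}} = \frac{5026}{-11} = 5026 \left(- \frac{1}{11}\right) = - \frac{5026}{11}$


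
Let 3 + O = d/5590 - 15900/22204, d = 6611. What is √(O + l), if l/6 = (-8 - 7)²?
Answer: √7677102906574010/2386930 ≈ 36.708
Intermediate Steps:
l = 1350 (l = 6*(-8 - 7)² = 6*(-15)² = 6*225 = 1350)
O = -6047143/2386930 (O = -3 + (6611/5590 - 15900/22204) = -3 + (6611*(1/5590) - 15900*1/22204) = -3 + (6611/5590 - 3975/5551) = -3 + 1113647/2386930 = -6047143/2386930 ≈ -2.5334)
√(O + l) = √(-6047143/2386930 + 1350) = √(3216308357/2386930) = √7677102906574010/2386930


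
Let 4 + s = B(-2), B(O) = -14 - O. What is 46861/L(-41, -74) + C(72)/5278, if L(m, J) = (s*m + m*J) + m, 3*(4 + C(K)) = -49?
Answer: 741774485/57778266 ≈ 12.838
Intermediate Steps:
C(K) = -61/3 (C(K) = -4 + (⅓)*(-49) = -4 - 49/3 = -61/3)
s = -16 (s = -4 + (-14 - 1*(-2)) = -4 + (-14 + 2) = -4 - 12 = -16)
L(m, J) = -15*m + J*m (L(m, J) = (-16*m + m*J) + m = (-16*m + J*m) + m = -15*m + J*m)
46861/L(-41, -74) + C(72)/5278 = 46861/((-41*(-15 - 74))) - 61/3/5278 = 46861/((-41*(-89))) - 61/3*1/5278 = 46861/3649 - 61/15834 = 741774485/57778266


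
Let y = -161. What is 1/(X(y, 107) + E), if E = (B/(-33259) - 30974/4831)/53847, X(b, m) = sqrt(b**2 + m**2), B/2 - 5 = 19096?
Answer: 5254764460807372090632/1398648474456136731166032457573 + 74854079446447658615535369*sqrt(37370)/2797296948912273462332064915146 ≈ 0.0051730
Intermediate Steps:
B = 38202 (B = 10 + 2*19096 = 10 + 38192 = 38202)
E = -1214718128/8651825208963 (E = (38202/(-33259) - 30974/4831)/53847 = (38202*(-1/33259) - 30974*1/4831)*(1/53847) = (-38202/33259 - 30974/4831)*(1/53847) = -1214718128/160674229*1/53847 = -1214718128/8651825208963 ≈ -0.00014040)
1/(X(y, 107) + E) = 1/(sqrt((-161)**2 + 107**2) - 1214718128/8651825208963) = 1/(sqrt(25921 + 11449) - 1214718128/8651825208963) = 1/(sqrt(37370) - 1214718128/8651825208963) = 1/(-1214718128/8651825208963 + sqrt(37370))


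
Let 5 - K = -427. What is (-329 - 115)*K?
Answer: -191808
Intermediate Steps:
K = 432 (K = 5 - 1*(-427) = 5 + 427 = 432)
(-329 - 115)*K = (-329 - 115)*432 = -444*432 = -191808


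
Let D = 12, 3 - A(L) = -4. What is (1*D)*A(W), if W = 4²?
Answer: 84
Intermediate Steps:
W = 16
A(L) = 7 (A(L) = 3 - 1*(-4) = 3 + 4 = 7)
(1*D)*A(W) = (1*12)*7 = 12*7 = 84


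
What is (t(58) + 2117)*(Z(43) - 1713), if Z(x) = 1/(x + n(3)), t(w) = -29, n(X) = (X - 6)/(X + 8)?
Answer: -840523356/235 ≈ -3.5767e+6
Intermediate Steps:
n(X) = (-6 + X)/(8 + X)
Z(x) = 1/(-3/11 + x) (Z(x) = 1/(x + (-6 + 3)/(8 + 3)) = 1/(x - 3/11) = 1/(-3/11 + x))
(t(58) + 2117)*(Z(43) - 1713) = (-29 + 2117)*(11/(-3 + 11*43) - 1713) = 2088*(11/(-3 + 473) - 1713) = 2088*(11/470 - 1713) = 2088*(-805099/470) = -840523356/235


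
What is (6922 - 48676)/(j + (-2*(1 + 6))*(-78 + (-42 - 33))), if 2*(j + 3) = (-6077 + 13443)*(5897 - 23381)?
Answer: 13918/21463811 ≈ 0.00064844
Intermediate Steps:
j = -64393575 (j = -3 + ((-6077 + 13443)*(5897 - 23381))/2 = -3 + (7366*(-17484))/2 = -3 + (½)*(-128787144) = -3 - 64393572 = -64393575)
(6922 - 48676)/(j + (-2*(1 + 6))*(-78 + (-42 - 33))) = (6922 - 48676)/(-64393575 + (-2*(1 + 6))*(-78 + (-42 - 33))) = -41754/(-64393575 + (-2*7)*(-78 - 75)) = -41754/(-64393575 - 14*(-153)) = -41754/(-64393575 + 2142) = -41754/(-64391433) = -41754*(-1/64391433) = 13918/21463811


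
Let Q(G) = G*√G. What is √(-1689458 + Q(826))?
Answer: √(-1689458 + 826*√826) ≈ 1290.6*I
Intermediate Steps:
Q(G) = G^(3/2)
√(-1689458 + Q(826)) = √(-1689458 + 826^(3/2)) = √(-1689458 + 826*√826)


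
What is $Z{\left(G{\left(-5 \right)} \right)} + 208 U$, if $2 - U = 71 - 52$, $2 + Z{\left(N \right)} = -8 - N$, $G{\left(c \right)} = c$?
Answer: $-3541$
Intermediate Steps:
$Z{\left(N \right)} = -10 - N$ ($Z{\left(N \right)} = -2 - \left(8 + N\right) = -10 - N$)
$U = -17$ ($U = 2 - \left(71 - 52\right) = 2 - 19 = -17$)
$Z{\left(G{\left(-5 \right)} \right)} + 208 U = \left(-10 - -5\right) + 208 \left(-17\right) = \left(-10 + 5\right) - 3536 = -5 - 3536 = -3541$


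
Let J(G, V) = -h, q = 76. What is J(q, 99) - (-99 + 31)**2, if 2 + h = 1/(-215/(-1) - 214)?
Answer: -4623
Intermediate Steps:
h = -1 (h = -2 + 1/(-215/(-1) - 214) = -2 + 1/(-215*(-1) - 214) = -2 + 1/(215 - 214) = -2 + 1/1 = -2 + 1 = -1)
J(G, V) = 1 (J(G, V) = -1*(-1) = 1)
J(q, 99) - (-99 + 31)**2 = 1 - (-99 + 31)**2 = 1 - 1*(-68)**2 = 1 - 1*4624 = 1 - 4624 = -4623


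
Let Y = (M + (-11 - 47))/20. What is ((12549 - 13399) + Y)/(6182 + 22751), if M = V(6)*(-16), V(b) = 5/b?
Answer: -25607/867990 ≈ -0.029501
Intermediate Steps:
M = -40/3 (M = (5/6)*(-16) = (5*(⅙))*(-16) = (⅚)*(-16) = -40/3 ≈ -13.333)
Y = -107/30 (Y = (-40/3 + (-11 - 47))/20 = (-40/3 - 58)*(1/20) = -214/3*1/20 = -107/30 ≈ -3.5667)
((12549 - 13399) + Y)/(6182 + 22751) = ((12549 - 13399) - 107/30)/(6182 + 22751) = (-850 - 107/30)/28933 = -25607/30*1/28933 = -25607/867990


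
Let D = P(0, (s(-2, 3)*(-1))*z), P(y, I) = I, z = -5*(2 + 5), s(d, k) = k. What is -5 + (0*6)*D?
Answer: -5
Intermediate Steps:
z = -35 (z = -5*7 = -35)
D = 105 (D = (3*(-1))*(-35) = -3*(-35) = 105)
-5 + (0*6)*D = -5 + (0*6)*105 = -5 + 0*105 = -5 + 0 = -5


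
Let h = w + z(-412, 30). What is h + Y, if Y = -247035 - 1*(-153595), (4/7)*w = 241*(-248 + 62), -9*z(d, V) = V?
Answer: -1031333/6 ≈ -1.7189e+5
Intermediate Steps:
z(d, V) = -V/9
w = -156891/2 (w = 7*(241*(-248 + 62))/4 = 7*(241*(-186))/4 = (7/4)*(-44826) = -156891/2 ≈ -78446.)
Y = -93440 (Y = -247035 + 153595 = -93440)
h = -470693/6 (h = -156891/2 - 1/9*30 = -156891/2 - 10/3 = -470693/6 ≈ -78449.)
h + Y = -470693/6 - 93440 = -1031333/6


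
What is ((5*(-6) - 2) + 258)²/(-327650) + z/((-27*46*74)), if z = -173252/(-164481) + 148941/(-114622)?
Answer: -44250324352941828203/283868505922404814200 ≈ -0.15588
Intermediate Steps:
z = -4639473877/18853141182 (z = -173252*(-1/164481) + 148941*(-1/114622) = 173252/164481 - 148941/114622 = -4639473877/18853141182 ≈ -0.24608)
((5*(-6) - 2) + 258)²/(-327650) + z/((-27*46*74)) = ((5*(-6) - 2) + 258)²/(-327650) - 4639473877/(18853141182*(-27*46*74)) = ((-30 - 2) + 258)²*(-1/327650) - 4639473877/(18853141182*((-1242*74))) = (-32 + 258)²*(-1/327650) - 4639473877/18853141182/(-91908) = 226²*(-1/327650) - 4639473877/18853141182*(-1/91908) = 51076*(-1/327650) + 4639473877/1732754499755256 = -25538/163825 + 4639473877/1732754499755256 = -44250324352941828203/283868505922404814200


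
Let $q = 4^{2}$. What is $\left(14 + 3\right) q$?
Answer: $272$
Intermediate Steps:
$q = 16$
$\left(14 + 3\right) q = \left(14 + 3\right) 16 = 17 \cdot 16 = 272$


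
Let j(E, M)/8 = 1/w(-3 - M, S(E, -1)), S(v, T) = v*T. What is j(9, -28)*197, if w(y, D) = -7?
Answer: -1576/7 ≈ -225.14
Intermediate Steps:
S(v, T) = T*v
j(E, M) = -8/7 (j(E, M) = 8/(-7) = 8*(-⅐) = -8/7)
j(9, -28)*197 = -8/7*197 = -1576/7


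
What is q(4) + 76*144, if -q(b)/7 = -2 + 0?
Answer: 10958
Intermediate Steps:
q(b) = 14 (q(b) = -7*(-2 + 0) = -7*(-2) = 14)
q(4) + 76*144 = 14 + 76*144 = 14 + 10944 = 10958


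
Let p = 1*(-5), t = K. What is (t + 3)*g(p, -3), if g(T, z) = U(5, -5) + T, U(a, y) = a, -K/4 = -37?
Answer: 0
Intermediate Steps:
K = 148 (K = -4*(-37) = 148)
t = 148
p = -5
g(T, z) = 5 + T
(t + 3)*g(p, -3) = (148 + 3)*(5 - 5) = 151*0 = 0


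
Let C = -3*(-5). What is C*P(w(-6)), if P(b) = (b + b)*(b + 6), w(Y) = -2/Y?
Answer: 190/3 ≈ 63.333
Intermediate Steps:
P(b) = 2*b*(6 + b) (P(b) = (2*b)*(6 + b) = 2*b*(6 + b))
C = 15
C*P(w(-6)) = 15*(2*(-2/(-6))*(6 - 2/(-6))) = 15*(2*(-2*(-⅙))*(6 - 2*(-⅙))) = 15*(2*(⅓)*(6 + ⅓)) = 15*(2*(⅓)*(19/3)) = 15*(38/9) = 190/3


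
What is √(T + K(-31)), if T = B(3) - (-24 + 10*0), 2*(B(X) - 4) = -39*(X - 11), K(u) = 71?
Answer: √255 ≈ 15.969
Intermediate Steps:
B(X) = 437/2 - 39*X/2 (B(X) = 4 + (-39*(X - 11))/2 = 4 + (-39*(-11 + X))/2 = 4 + (429 - 39*X)/2 = 4 + (429/2 - 39*X/2) = 437/2 - 39*X/2)
T = 184 (T = (437/2 - 39/2*3) - (-24 + 10*0) = (437/2 - 117/2) - (-24 + 0) = 160 - 1*(-24) = 160 + 24 = 184)
√(T + K(-31)) = √(184 + 71) = √255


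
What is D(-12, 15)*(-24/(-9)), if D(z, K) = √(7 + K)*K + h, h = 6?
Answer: 16 + 40*√22 ≈ 203.62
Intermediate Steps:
D(z, K) = 6 + K*√(7 + K) (D(z, K) = √(7 + K)*K + 6 = K*√(7 + K) + 6 = 6 + K*√(7 + K))
D(-12, 15)*(-24/(-9)) = (6 + 15*√(7 + 15))*(-24/(-9)) = (6 + 15*√22)*(-24*(-⅑)) = (6 + 15*√22)*(8/3) = 16 + 40*√22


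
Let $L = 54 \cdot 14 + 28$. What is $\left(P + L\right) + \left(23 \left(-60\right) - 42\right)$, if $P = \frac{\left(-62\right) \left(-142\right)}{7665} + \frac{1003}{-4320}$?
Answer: $- \frac{1406374741}{2207520} \approx -637.08$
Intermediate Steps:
$P = \frac{2023019}{2207520}$ ($P = 8804 \cdot \frac{1}{7665} + 1003 \left(- \frac{1}{4320}\right) = \frac{8804}{7665} - \frac{1003}{4320} = \frac{2023019}{2207520} \approx 0.91642$)
$L = 784$ ($L = 756 + 28 = 784$)
$\left(P + L\right) + \left(23 \left(-60\right) - 42\right) = \left(\frac{2023019}{2207520} + 784\right) + \left(23 \left(-60\right) - 42\right) = \frac{1732718699}{2207520} - 1422 = - \frac{1406374741}{2207520}$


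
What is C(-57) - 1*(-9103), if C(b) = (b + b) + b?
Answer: 8932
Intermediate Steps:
C(b) = 3*b (C(b) = 2*b + b = 3*b)
C(-57) - 1*(-9103) = 3*(-57) - 1*(-9103) = -171 + 9103 = 8932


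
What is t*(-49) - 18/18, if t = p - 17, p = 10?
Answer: 342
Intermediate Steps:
t = -7 (t = 10 - 17 = -7)
t*(-49) - 18/18 = -7*(-49) - 18/18 = 343 - 18*1/18 = 343 - 1 = 342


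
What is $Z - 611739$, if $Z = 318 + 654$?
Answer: $-610767$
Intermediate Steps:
$Z = 972$
$Z - 611739 = 972 - 611739 = -610767$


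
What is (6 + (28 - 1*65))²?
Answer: 961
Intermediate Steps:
(6 + (28 - 1*65))² = (6 + (28 - 65))² = (6 - 37)² = (-31)² = 961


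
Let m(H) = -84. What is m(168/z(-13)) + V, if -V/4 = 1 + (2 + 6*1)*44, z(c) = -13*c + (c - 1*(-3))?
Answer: -1496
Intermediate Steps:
z(c) = 3 - 12*c (z(c) = -13*c + (c + 3) = -13*c + (3 + c) = 3 - 12*c)
V = -1412 (V = -4*(1 + (2 + 6*1)*44) = -4*(1 + (2 + 6)*44) = -4*(1 + 8*44) = -4*(1 + 352) = -4*353 = -1412)
m(168/z(-13)) + V = -84 - 1412 = -1496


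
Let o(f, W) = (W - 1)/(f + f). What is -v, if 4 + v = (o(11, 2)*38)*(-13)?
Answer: 291/11 ≈ 26.455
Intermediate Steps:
o(f, W) = (-1 + W)/(2*f) (o(f, W) = (-1 + W)/((2*f)) = (-1 + W)*(1/(2*f)) = (-1 + W)/(2*f))
v = -291/11 (v = -4 + (((1/2)*(-1 + 2)/11)*38)*(-13) = -4 + (((1/2)*(1/11)*1)*38)*(-13) = -4 + ((1/22)*38)*(-13) = -4 + (19/11)*(-13) = -4 - 247/11 = -291/11 ≈ -26.455)
-v = -1*(-291/11) = 291/11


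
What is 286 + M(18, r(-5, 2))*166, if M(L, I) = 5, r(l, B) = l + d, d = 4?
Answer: 1116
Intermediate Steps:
r(l, B) = 4 + l (r(l, B) = l + 4 = 4 + l)
286 + M(18, r(-5, 2))*166 = 286 + 5*166 = 286 + 830 = 1116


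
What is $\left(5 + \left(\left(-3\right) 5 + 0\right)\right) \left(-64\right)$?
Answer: $640$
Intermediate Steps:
$\left(5 + \left(\left(-3\right) 5 + 0\right)\right) \left(-64\right) = \left(5 + \left(-15 + 0\right)\right) \left(-64\right) = \left(5 - 15\right) \left(-64\right) = \left(-10\right) \left(-64\right) = 640$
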